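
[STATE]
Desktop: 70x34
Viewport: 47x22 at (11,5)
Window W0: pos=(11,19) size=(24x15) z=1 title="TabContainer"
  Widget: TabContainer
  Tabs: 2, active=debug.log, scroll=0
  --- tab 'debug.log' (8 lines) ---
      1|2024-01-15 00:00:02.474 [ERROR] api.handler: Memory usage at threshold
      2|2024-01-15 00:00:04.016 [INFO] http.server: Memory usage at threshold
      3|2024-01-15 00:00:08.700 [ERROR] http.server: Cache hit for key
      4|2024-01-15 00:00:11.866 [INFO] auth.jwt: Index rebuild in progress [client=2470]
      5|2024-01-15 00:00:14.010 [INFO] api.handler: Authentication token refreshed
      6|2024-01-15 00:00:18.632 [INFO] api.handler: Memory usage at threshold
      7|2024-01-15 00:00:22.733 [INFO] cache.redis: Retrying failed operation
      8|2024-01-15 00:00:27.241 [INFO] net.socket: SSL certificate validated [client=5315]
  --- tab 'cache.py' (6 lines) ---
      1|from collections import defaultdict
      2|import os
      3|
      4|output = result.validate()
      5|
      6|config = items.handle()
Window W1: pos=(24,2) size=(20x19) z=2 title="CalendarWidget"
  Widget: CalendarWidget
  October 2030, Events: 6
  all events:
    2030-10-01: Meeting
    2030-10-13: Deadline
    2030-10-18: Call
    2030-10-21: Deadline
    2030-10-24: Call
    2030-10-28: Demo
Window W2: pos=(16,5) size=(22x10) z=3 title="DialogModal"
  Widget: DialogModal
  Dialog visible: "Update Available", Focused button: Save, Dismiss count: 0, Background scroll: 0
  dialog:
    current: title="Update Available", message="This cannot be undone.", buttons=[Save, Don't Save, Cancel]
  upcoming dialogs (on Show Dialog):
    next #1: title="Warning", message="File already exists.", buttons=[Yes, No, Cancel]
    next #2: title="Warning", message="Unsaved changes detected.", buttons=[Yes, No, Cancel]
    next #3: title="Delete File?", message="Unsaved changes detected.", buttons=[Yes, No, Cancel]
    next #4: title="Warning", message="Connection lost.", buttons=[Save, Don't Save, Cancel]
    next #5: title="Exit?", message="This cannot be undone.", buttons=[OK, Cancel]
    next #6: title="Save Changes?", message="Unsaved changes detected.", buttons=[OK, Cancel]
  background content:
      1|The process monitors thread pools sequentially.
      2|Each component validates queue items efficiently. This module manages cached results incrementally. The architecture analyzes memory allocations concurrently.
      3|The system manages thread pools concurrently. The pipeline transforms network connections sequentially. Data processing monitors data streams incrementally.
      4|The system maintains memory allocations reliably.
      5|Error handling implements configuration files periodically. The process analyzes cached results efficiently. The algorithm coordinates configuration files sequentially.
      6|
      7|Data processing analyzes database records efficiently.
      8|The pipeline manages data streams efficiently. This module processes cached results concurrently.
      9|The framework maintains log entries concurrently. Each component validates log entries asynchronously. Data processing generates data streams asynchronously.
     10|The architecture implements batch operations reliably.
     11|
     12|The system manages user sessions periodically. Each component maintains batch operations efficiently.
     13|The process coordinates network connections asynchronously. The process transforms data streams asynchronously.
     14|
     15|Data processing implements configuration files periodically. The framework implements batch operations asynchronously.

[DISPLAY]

     ┏━━━━━━━━━━━━━━━━━━━━┓30   ┃              
     ┃ DialogModal        ┃r Sa ┃              
     ┠────────────────────┨ 4  5┃              
     ┃Th┌──────────────┐rs┃1 12 ┃              
     ┃Ea│Update Availab│id┃8* 19┃              
     ┃Th│This cannot be│ t┃ 25 2┃              
     ┃Th│[Save]  Don't │ns┃     ┃              
     ┃Er└──────────────┘le┃     ┃              
     ┃                    ┃     ┃              
     ┗━━━━━━━━━━━━━━━━━━━━┛     ┃              
             ┃                  ┃              
             ┃                  ┃              
             ┃                  ┃              
             ┃                  ┃              
┏━━━━━━━━━━━━┃                  ┃              
┃ TabContaine┗━━━━━━━━━━━━━━━━━━┛              
┠──────────────────────┨                       
┃[debug.log]│ cache.py ┃                       
┃──────────────────────┃                       
┃2024-01-15 00:00:02.47┃                       
┃2024-01-15 00:00:04.01┃                       
┃2024-01-15 00:00:08.70┃                       


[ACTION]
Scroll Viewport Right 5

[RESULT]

┏━━━━━━━━━━━━━━━━━━━━┓30   ┃                   
┃ DialogModal        ┃r Sa ┃                   
┠────────────────────┨ 4  5┃                   
┃Th┌──────────────┐rs┃1 12 ┃                   
┃Ea│Update Availab│id┃8* 19┃                   
┃Th│This cannot be│ t┃ 25 2┃                   
┃Th│[Save]  Don't │ns┃     ┃                   
┃Er└──────────────┘le┃     ┃                   
┃                    ┃     ┃                   
┗━━━━━━━━━━━━━━━━━━━━┛     ┃                   
        ┃                  ┃                   
        ┃                  ┃                   
        ┃                  ┃                   
        ┃                  ┃                   
━━━━━━━━┃                  ┃                   
Containe┗━━━━━━━━━━━━━━━━━━┛                   
──────────────────┨                            
ug.log]│ cache.py ┃                            
──────────────────┃                            
-01-15 00:00:02.47┃                            
-01-15 00:00:04.01┃                            
-01-15 00:00:08.70┃                            


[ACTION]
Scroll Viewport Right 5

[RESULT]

━━━━━━━━━━━━━━━━┓30   ┃                        
logModal        ┃r Sa ┃                        
────────────────┨ 4  5┃                        
─────────────┐rs┃1 12 ┃                        
pdate Availab│id┃8* 19┃                        
his cannot be│ t┃ 25 2┃                        
Save]  Don't │ns┃     ┃                        
─────────────┘le┃     ┃                        
                ┃     ┃                        
━━━━━━━━━━━━━━━━┛     ┃                        
   ┃                  ┃                        
   ┃                  ┃                        
   ┃                  ┃                        
   ┃                  ┃                        
━━━┃                  ┃                        
ine┗━━━━━━━━━━━━━━━━━━┛                        
─────────────┨                                 
g]│ cache.py ┃                                 
─────────────┃                                 
5 00:00:02.47┃                                 
5 00:00:04.01┃                                 
5 00:00:08.70┃                                 


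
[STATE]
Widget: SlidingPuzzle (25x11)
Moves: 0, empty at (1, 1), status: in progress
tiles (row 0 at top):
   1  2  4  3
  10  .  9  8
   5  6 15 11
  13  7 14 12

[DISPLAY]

┌────┬────┬────┬────┐    
│  1 │  2 │  4 │  3 │    
├────┼────┼────┼────┤    
│ 10 │    │  9 │  8 │    
├────┼────┼────┼────┤    
│  5 │  6 │ 15 │ 11 │    
├────┼────┼────┼────┤    
│ 13 │  7 │ 14 │ 12 │    
└────┴────┴────┴────┘    
Moves: 0                 
                         


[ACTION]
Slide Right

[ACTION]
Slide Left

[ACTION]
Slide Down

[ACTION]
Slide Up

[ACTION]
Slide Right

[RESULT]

┌────┬────┬────┬────┐    
│  1 │  2 │  4 │  3 │    
├────┼────┼────┼────┤    
│    │ 10 │  9 │  8 │    
├────┼────┼────┼────┤    
│  5 │  6 │ 15 │ 11 │    
├────┼────┼────┼────┤    
│ 13 │  7 │ 14 │ 12 │    
└────┴────┴────┴────┘    
Moves: 5                 
                         


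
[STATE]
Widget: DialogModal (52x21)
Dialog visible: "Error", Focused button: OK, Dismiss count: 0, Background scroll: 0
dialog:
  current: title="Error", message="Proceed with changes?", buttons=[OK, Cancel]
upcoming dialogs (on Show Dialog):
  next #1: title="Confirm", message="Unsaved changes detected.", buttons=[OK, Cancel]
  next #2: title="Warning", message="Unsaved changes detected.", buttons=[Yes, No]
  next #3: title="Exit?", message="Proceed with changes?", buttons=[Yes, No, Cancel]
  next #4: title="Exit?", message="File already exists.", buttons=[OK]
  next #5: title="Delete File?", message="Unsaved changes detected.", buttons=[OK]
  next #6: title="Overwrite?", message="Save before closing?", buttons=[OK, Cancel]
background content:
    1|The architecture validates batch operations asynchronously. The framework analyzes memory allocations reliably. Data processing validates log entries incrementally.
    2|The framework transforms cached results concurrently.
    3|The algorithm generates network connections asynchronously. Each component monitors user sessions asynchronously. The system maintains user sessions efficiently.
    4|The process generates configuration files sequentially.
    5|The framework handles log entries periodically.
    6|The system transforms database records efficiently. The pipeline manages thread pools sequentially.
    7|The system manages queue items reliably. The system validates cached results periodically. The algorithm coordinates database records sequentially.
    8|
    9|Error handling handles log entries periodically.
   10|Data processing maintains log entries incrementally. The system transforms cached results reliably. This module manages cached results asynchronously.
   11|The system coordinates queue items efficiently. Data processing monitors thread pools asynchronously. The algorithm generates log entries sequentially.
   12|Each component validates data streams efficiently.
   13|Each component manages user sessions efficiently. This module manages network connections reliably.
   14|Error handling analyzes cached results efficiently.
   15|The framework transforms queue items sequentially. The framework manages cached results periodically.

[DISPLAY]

The architecture validates batch operations asynchro
The framework transforms cached results concurrently
The algorithm generates network connections asynchro
The process generates configuration files sequential
The framework handles log entries periodically.     
The system transforms database records efficiently. 
The system manages queue items reliably. The system 
                                                    
Error handlin┌───────────────────────┐iodically.    
Data processi│         Error         │incrementally.
The system co│ Proceed with changes? │iciently. Data
Each componen│     [OK]  Cancel      │efficiently.  
Each componen└───────────────────────┘fficiently. Th
Error handling analyzes cached results efficiently. 
The framework transforms queue items sequentially. T
                                                    
                                                    
                                                    
                                                    
                                                    
                                                    


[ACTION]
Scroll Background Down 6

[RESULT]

The system manages queue items reliably. The system 
                                                    
Error handling handles log entries periodically.    
Data processing maintains log entries incrementally.
The system coordinates queue items efficiently. Data
Each component validates data streams efficiently.  
Each component manages user sessions efficiently. Th
Error handling analyzes cached results efficiently. 
The framework┌───────────────────────┐equentially. T
             │         Error         │              
             │ Proceed with changes? │              
             │     [OK]  Cancel      │              
             └───────────────────────┘              
                                                    
                                                    
                                                    
                                                    
                                                    
                                                    
                                                    
                                                    


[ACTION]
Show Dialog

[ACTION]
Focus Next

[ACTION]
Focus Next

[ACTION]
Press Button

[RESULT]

The system manages queue items reliably. The system 
                                                    
Error handling handles log entries periodically.    
Data processing maintains log entries incrementally.
The system coordinates queue items efficiently. Data
Each component validates data streams efficiently.  
Each component manages user sessions efficiently. Th
Error handling analyzes cached results efficiently. 
The framework transforms queue items sequentially. T
                                                    
                                                    
                                                    
                                                    
                                                    
                                                    
                                                    
                                                    
                                                    
                                                    
                                                    
                                                    


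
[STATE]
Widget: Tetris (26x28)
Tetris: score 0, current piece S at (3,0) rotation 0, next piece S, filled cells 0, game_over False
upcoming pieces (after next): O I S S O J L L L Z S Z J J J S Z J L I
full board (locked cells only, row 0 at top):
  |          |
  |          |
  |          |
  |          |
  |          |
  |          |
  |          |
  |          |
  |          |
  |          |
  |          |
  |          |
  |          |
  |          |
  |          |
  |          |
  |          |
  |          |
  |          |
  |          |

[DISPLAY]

    ░░    │Next:          
   ░░     │ ░░            
          │░░             
          │               
          │               
          │               
          │Score:         
          │0              
          │               
          │               
          │               
          │               
          │               
          │               
          │               
          │               
          │               
          │               
          │               
          │               
          │               
          │               
          │               
          │               
          │               
          │               
          │               
          │               


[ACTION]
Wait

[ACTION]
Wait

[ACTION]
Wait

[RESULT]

          │Next:          
          │ ░░            
          │░░             
    ░░    │               
   ░░     │               
          │               
          │Score:         
          │0              
          │               
          │               
          │               
          │               
          │               
          │               
          │               
          │               
          │               
          │               
          │               
          │               
          │               
          │               
          │               
          │               
          │               
          │               
          │               
          │               


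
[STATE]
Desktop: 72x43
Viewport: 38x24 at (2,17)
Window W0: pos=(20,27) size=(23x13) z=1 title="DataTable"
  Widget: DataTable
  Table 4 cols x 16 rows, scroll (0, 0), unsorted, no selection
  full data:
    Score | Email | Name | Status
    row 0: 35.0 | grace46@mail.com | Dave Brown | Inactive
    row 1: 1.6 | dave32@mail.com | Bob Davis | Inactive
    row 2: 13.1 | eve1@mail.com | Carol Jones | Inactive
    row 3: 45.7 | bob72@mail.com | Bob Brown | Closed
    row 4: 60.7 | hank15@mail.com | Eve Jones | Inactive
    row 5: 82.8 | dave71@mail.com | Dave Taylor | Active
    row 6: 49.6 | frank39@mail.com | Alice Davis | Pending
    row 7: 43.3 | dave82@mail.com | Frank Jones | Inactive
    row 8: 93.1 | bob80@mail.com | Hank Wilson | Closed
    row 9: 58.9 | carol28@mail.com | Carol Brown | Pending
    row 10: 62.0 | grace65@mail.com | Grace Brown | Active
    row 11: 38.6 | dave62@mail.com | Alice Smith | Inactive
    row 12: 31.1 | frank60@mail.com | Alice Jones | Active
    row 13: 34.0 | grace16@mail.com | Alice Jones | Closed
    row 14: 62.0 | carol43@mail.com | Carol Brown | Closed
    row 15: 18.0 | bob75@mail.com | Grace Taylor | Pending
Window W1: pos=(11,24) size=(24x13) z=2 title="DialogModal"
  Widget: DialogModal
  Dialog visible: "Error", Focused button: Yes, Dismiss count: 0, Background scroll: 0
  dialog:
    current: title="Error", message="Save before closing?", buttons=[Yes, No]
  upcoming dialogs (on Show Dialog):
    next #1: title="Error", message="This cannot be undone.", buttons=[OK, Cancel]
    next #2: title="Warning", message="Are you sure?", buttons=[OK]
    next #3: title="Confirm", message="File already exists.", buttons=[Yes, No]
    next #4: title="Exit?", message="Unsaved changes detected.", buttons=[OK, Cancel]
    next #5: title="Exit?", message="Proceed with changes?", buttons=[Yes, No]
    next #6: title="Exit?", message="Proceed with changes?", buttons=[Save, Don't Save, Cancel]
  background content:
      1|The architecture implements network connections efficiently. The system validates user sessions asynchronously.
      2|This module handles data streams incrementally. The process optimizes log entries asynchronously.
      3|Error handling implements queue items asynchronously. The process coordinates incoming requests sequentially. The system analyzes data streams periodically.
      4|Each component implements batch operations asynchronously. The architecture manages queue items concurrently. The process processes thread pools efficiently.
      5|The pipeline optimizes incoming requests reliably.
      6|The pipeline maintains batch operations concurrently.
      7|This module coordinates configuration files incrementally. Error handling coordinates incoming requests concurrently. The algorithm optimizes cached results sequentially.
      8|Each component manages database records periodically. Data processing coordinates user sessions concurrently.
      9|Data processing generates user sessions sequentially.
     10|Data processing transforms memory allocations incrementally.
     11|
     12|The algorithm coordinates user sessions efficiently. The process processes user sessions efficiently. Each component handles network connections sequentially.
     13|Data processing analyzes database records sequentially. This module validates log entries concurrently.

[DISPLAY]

                                      
                                      
                                      
                                      
                                      
                                      
                                      
         ┏━━━━━━━━━━━━━━━━━━━━━━┓     
         ┃ DialogModal          ┃     
         ┠──────────────────────┨     
         ┃The architecture imple┃━━━━━
         ┃This module handles da┃     
         ┃Er┌────────────────┐me┃─────
         ┃Ea│     Error      │me┃     
         ┃Th│Save before clos│es┃─────
         ┃Th│   [Yes]  No    │ns┃mail.
         ┃Th└────────────────┘te┃ail.c
         ┃Each component manages┃l.com
         ┃Data processing genera┃il.co
         ┗━━━━━━━━━━━━━━━━━━━━━━┛ail.c
                  ┃82.8 │dave71@mail.c
                  ┃49.6 │frank39@mail.
                  ┗━━━━━━━━━━━━━━━━━━━
                                      


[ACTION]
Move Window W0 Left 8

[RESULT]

                                      
                                      
                                      
                                      
                                      
                                      
                                      
         ┏━━━━━━━━━━━━━━━━━━━━━━┓     
         ┃ DialogModal          ┃     
         ┠──────────────────────┨     
         ┃The architecture imple┃     
         ┃This module handles da┃     
         ┃Er┌────────────────┐me┃     
         ┃Ea│     Error      │me┃     
         ┃Th│Save before clos│es┃     
         ┃Th│   [Yes]  No    │ns┃     
         ┃Th└────────────────┘te┃     
         ┃Each component manages┃     
         ┃Data processing genera┃     
         ┗━━━━━━━━━━━━━━━━━━━━━━┛     
          ┃82.8 │dave71@mail.com┃     
          ┃49.6 │frank39@mail.co┃     
          ┗━━━━━━━━━━━━━━━━━━━━━┛     
                                      


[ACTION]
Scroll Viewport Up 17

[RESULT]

                                      
                                      
                                      
                                      
                                      
                                      
                                      
                                      
                                      
                                      
                                      
                                      
                                      
                                      
                                      
                                      
                                      
                                      
                                      
                                      
                                      
                                      
                                      
                                      


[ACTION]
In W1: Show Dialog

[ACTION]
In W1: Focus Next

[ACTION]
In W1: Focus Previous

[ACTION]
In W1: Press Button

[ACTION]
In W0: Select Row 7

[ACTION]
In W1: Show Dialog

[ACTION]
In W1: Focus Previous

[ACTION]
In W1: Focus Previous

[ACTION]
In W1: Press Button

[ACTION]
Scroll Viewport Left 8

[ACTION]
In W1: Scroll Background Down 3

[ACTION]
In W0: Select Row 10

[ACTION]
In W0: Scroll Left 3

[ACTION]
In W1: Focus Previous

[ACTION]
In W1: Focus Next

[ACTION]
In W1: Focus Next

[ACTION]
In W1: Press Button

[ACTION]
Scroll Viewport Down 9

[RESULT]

                                      
                                      
                                      
                                      
                                      
                                      
                                      
                                      
                                      
                                      
                                      
                                      
                                      
                                      
                                      
           ┏━━━━━━━━━━━━━━━━━━━━━━┓   
           ┃ DialogModal          ┃   
           ┠──────────────────────┨   
           ┃Each component impleme┃   
           ┃The pipeline optimizes┃   
           ┃The pipeline maintains┃   
           ┃This module coordinate┃   
           ┃Each component manages┃   
           ┃Data processing genera┃   


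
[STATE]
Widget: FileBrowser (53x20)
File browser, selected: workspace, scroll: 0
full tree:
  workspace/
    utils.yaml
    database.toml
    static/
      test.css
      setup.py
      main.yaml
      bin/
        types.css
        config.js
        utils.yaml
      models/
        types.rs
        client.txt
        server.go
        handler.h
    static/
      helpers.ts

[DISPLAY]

> [-] workspace/                                     
    utils.yaml                                       
    database.toml                                    
    [+] static/                                      
    [+] static/                                      
                                                     
                                                     
                                                     
                                                     
                                                     
                                                     
                                                     
                                                     
                                                     
                                                     
                                                     
                                                     
                                                     
                                                     
                                                     


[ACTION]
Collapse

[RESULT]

> [+] workspace/                                     
                                                     
                                                     
                                                     
                                                     
                                                     
                                                     
                                                     
                                                     
                                                     
                                                     
                                                     
                                                     
                                                     
                                                     
                                                     
                                                     
                                                     
                                                     
                                                     


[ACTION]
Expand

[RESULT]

> [-] workspace/                                     
    utils.yaml                                       
    database.toml                                    
    [+] static/                                      
    [+] static/                                      
                                                     
                                                     
                                                     
                                                     
                                                     
                                                     
                                                     
                                                     
                                                     
                                                     
                                                     
                                                     
                                                     
                                                     
                                                     


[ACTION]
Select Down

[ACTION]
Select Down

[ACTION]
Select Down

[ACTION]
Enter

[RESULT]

  [-] workspace/                                     
    utils.yaml                                       
    database.toml                                    
  > [-] static/                                      
      test.css                                       
      setup.py                                       
      main.yaml                                      
      [+] bin/                                       
      [+] models/                                    
    [-] static/                                      
      helpers.ts                                     
                                                     
                                                     
                                                     
                                                     
                                                     
                                                     
                                                     
                                                     
                                                     


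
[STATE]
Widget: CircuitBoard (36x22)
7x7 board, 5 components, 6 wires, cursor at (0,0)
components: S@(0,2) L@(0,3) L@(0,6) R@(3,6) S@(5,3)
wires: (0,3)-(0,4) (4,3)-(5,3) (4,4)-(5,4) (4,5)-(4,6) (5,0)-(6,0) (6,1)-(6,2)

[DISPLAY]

   0 1 2 3 4 5 6                    
0  [.]      S   L ─ ·       L       
                                    
1                                   
                                    
2                                   
                                    
3                           R       
                                    
4               ·   ·   · ─ ·       
                │   │               
5   ·           S   ·               
    │                               
6   ·   · ─ ·                       
Cursor: (0,0)                       
                                    
                                    
                                    
                                    
                                    
                                    
                                    


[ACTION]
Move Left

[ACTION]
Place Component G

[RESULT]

   0 1 2 3 4 5 6                    
0  [G]      S   L ─ ·       L       
                                    
1                                   
                                    
2                                   
                                    
3                           R       
                                    
4               ·   ·   · ─ ·       
                │   │               
5   ·           S   ·               
    │                               
6   ·   · ─ ·                       
Cursor: (0,0)                       
                                    
                                    
                                    
                                    
                                    
                                    
                                    


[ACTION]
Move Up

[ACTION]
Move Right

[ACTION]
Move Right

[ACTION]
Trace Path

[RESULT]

   0 1 2 3 4 5 6                    
0   G      [S]  L ─ ·       L       
                                    
1                                   
                                    
2                                   
                                    
3                           R       
                                    
4               ·   ·   · ─ ·       
                │   │               
5   ·           S   ·               
    │                               
6   ·   · ─ ·                       
Cursor: (0,2)  Trace: S (1 nodes)   
                                    
                                    
                                    
                                    
                                    
                                    
                                    


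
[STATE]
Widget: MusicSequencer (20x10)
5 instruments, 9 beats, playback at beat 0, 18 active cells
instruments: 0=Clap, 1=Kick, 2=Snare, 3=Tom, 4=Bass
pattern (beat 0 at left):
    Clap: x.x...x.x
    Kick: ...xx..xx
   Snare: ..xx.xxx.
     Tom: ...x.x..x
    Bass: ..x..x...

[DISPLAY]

      ▼12345678     
  Clap█·█···█·█     
  Kick···██··██     
 Snare··██·███·     
   Tom···█·█··█     
  Bass··█··█···     
                    
                    
                    
                    


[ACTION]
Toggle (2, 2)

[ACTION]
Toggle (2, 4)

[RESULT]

      ▼12345678     
  Clap█·█···█·█     
  Kick···██··██     
 Snare···█████·     
   Tom···█·█··█     
  Bass··█··█···     
                    
                    
                    
                    


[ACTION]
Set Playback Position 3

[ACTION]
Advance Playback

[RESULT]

      0123▼5678     
  Clap█·█···█·█     
  Kick···██··██     
 Snare···█████·     
   Tom···█·█··█     
  Bass··█··█···     
                    
                    
                    
                    


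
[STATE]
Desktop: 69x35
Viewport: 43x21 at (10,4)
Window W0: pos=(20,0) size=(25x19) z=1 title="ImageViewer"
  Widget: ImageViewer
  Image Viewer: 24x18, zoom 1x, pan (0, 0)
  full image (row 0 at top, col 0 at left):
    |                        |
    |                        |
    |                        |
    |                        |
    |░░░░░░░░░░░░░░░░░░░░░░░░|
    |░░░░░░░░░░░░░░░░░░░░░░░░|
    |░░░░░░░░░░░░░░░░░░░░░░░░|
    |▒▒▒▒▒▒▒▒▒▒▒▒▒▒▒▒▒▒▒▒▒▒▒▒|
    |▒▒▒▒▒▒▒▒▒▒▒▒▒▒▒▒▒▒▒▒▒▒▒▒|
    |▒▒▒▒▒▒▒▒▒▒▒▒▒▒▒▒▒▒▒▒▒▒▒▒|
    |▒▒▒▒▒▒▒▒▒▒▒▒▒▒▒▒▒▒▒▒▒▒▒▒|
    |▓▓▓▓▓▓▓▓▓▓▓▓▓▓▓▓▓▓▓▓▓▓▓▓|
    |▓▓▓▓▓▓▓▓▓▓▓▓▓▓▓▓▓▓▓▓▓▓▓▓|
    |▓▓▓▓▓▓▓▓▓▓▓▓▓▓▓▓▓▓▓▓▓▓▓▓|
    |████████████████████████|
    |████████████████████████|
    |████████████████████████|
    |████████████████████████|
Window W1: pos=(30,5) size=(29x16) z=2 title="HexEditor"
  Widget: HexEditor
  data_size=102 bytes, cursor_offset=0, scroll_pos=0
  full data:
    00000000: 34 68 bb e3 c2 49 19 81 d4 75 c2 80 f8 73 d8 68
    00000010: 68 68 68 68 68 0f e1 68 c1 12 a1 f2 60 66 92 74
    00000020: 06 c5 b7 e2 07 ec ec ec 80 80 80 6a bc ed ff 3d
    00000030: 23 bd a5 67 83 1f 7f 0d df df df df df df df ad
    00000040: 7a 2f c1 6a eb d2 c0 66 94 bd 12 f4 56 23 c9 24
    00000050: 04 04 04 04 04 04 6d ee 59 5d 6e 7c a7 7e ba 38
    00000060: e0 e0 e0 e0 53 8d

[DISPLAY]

          ┃                       ┃        
          ┃         ┏━━━━━━━━━━━━━━━━━━━━━━
          ┃         ┃ HexEditor            
          ┃░░░░░░░░░┠──────────────────────
          ┃░░░░░░░░░┃00000000  34 68 bb e3 
          ┃░░░░░░░░░┃00000010  68 68 68 68 
          ┃▒▒▒▒▒▒▒▒▒┃00000020  06 c5 b7 e2 
          ┃▒▒▒▒▒▒▒▒▒┃00000030  23 bd a5 67 
          ┃▒▒▒▒▒▒▒▒▒┃00000040  7a 2f c1 6a 
          ┃▒▒▒▒▒▒▒▒▒┃00000050  04 04 04 04 
          ┃▓▓▓▓▓▓▓▓▓┃00000060  e0 e0 e0 e0 
          ┃▓▓▓▓▓▓▓▓▓┃                      
          ┃▓▓▓▓▓▓▓▓▓┃                      
          ┃█████████┃                      
          ┗━━━━━━━━━┃                      
                    ┃                      
                    ┗━━━━━━━━━━━━━━━━━━━━━━
                                           
                                           
                                           
                                           


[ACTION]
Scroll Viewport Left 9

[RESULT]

                   ┃                       
                   ┃         ┏━━━━━━━━━━━━━
                   ┃         ┃ HexEditor   
                   ┃░░░░░░░░░┠─────────────
                   ┃░░░░░░░░░┃00000000  34 
                   ┃░░░░░░░░░┃00000010  68 
                   ┃▒▒▒▒▒▒▒▒▒┃00000020  06 
                   ┃▒▒▒▒▒▒▒▒▒┃00000030  23 
                   ┃▒▒▒▒▒▒▒▒▒┃00000040  7a 
                   ┃▒▒▒▒▒▒▒▒▒┃00000050  04 
                   ┃▓▓▓▓▓▓▓▓▓┃00000060  e0 
                   ┃▓▓▓▓▓▓▓▓▓┃             
                   ┃▓▓▓▓▓▓▓▓▓┃             
                   ┃█████████┃             
                   ┗━━━━━━━━━┃             
                             ┃             
                             ┗━━━━━━━━━━━━━
                                           
                                           
                                           
                                           


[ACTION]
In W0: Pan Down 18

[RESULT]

                   ┃                       
                   ┃         ┏━━━━━━━━━━━━━
                   ┃         ┃ HexEditor   
                   ┃         ┠─────────────
                   ┃         ┃00000000  34 
                   ┃         ┃00000010  68 
                   ┃         ┃00000020  06 
                   ┃         ┃00000030  23 
                   ┃         ┃00000040  7a 
                   ┃         ┃00000050  04 
                   ┃         ┃00000060  e0 
                   ┃         ┃             
                   ┃         ┃             
                   ┃         ┃             
                   ┗━━━━━━━━━┃             
                             ┃             
                             ┗━━━━━━━━━━━━━
                                           
                                           
                                           
                                           
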